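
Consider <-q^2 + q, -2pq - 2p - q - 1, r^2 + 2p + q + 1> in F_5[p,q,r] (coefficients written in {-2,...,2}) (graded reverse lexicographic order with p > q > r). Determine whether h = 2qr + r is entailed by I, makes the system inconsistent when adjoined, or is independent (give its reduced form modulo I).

2qr + r is independent of I; its normal form modulo I is 2qr + r.

First compute the reduced Gröbner basis of I by Buchberger's algorithm.
f_1 = -q^2 + q, LT = q^2.
f_2 = -2pq - 2p - q - 1, LT = pq.
f_3 = r^2 + 2p + q + 1, LT = r^2.

S(f_1,f_2): lcm = pq^2. S = -2pq + 2q^2 + 2q.
  leading term pq: subtract (1)·f_2 from -2pq + 2q^2 + 2q → 2q^2 + 2p - 2q + 1
  leading term q^2: subtract (-2)·f_1 from 2q^2 + 2p - 2q + 1 → 2p + 1
  leading term p: no divisor's leading term divides it; move 2p to the remainder.
  leading term 1: no divisor's leading term divides it; move 1 to the remainder.
  remainder 2p + 1 ≠ 0; add k_4 = 2p + 1 to the basis.

The other S-polynomials (S(f_1,f_3), S(f_2,f_3), S(f_1,k_4), S(f_2,k_4), S(f_3,k_4)) all reduce to 0 modulo the current basis, so we have a Gröbner basis.
Inter-reduce: drop elements whose leading term is divisible by another's, tail-reduce, and make monic.
Reduced Gröbner basis: {q^2 - q, r^2 + q, p - 2}.
Label its elements g_1 = q^2 - q, g_2 = r^2 + q, g_3 = p - 2.

Reduce h = 2qr + r modulo G:
  leading term qr: no divisor's leading term divides it; move 2qr to the remainder.
  leading term r: no divisor's leading term divides it; move r to the remainder.
  normal form = 2qr + r.
The normal form is nonzero, so h ∉ I. Since h minus its normal form lies in I, I + (h) = I + (n) where n = 2qr + r; decide whether this ideal is the whole ring.
Run Buchberger on G together with n (pairs among the g_i already reduce to 0 since G is a Gröbner basis):
g_1 = q^2 - q, LT = q^2.
g_2 = r^2 + q, LT = r^2.
g_3 = p - 2, LT = p.
n = 2qr + r, LT = qr.

S(g_1,n): lcm = q^2r. S = qr.
  leading term qr: subtract (-2)·n from qr → 2r
  leading term r: no divisor's leading term divides it; move 2r to the remainder.
  remainder 2r ≠ 0; add m_5 = 2r to the basis.

S(g_2,n): lcm = qr^2. S = q^2 + 2r^2.
  leading term q^2: subtract (1)·g_1 from q^2 + 2r^2 → 2r^2 + q
  leading term r^2: subtract (2)·g_2 from 2r^2 + q → -q
  leading term q: no divisor's leading term divides it; move -q to the remainder.
  remainder -q ≠ 0; add m_6 = -q to the basis.

The other S-polynomials (S(g_1,g_2), S(g_1,g_3), S(g_2,g_3), S(g_3,n), S(g_1,m_5), S(g_2,m_5), S(g_3,m_5), S(n,m_5), S(g_1,m_6), S(g_2,m_6), S(g_3,m_6), S(n,m_6), S(m_5,m_6)) all reduce to 0 modulo the current basis, so we have a Gröbner basis.
Inter-reduce: drop elements whose leading term is divisible by another's, tail-reduce, and make monic.
Reduced Gröbner basis: {p - 2, q, r}.
The reduced Gröbner basis of I + (h) is {p - 2, q, r} ≠ {1}, a proper ideal, so the enlarged system stays consistent: h is independent of I, with normal form 2qr + r.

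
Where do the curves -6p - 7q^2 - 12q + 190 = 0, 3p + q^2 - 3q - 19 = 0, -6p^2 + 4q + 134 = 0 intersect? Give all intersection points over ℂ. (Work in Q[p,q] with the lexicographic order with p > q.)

{(5, 4)}

Compute a lex Gröbner basis by Buchberger's algorithm.
f_1 = -6p - 7q^2 - 12q + 190, LT = p.
f_2 = 3p + q^2 - 3q - 19, LT = p.
f_3 = -6p^2 + 4q + 134, LT = p^2.

S(f_1,f_2): lcm = p. S = 5/6q^2 + 3q - 76/3.
  leading term q^2: no divisor's leading term divides it; move 5/6q^2 to the remainder.
  leading term q: no divisor's leading term divides it; move 3q to the remainder.
  leading term 1: no divisor's leading term divides it; move -76/3 to the remainder.
  remainder 5/6q^2 + 3q - 76/3 ≠ 0; add h_4 = 5/6q^2 + 3q - 76/3 to the basis.

S(f_1,f_3): lcm = p^2. S = 7/6pq^2 + 2pq - 95/3p + 2/3q + 67/3.
  leading term pq^2: subtract (-7/36q^2)·f_1 from 7/6pq^2 + 2pq - 95/3p + 2/3q + 67/3 → 2pq - 95/3p - 49/36q^4 - 7/3q^3 + 665/18q^2 + 2/3q + 67/3
  leading term pq: subtract (-1/3q)·f_1 from 2pq - 95/3p - 49/36q^4 - 7/3q^3 + 665/18q^2 + 2/3q + 67/3 → -95/3p - 49/36q^4 - 14/3q^3 + 593/18q^2 + 64q + 67/3
  leading term p: subtract (95/18)·f_1 from -95/3p - 49/36q^4 - 14/3q^3 + 593/18q^2 + 64q + 67/3 → -49/36q^4 - 14/3q^3 + 629/9q^2 + 382/3q - 8824/9
  leading term q^4: subtract (-49/30q^2)·h_4 from -49/36q^4 - 14/3q^3 + 629/9q^2 + 382/3q - 8824/9 → 7/30q^3 + 1283/45q^2 + 382/3q - 8824/9
  leading term q^3: subtract (7/25q)·h_4 from 7/30q^3 + 1283/45q^2 + 382/3q - 8824/9 → 6226/225q^2 + 10082/75q - 8824/9
  leading term q^2: subtract (12452/375)·h_4 from 6226/225q^2 + 10082/75q - 8824/9 → 13054/375q - 52216/375
  leading term q: no divisor's leading term divides it; move 13054/375q to the remainder.
  leading term 1: no divisor's leading term divides it; move -52216/375 to the remainder.
  remainder 13054/375q - 52216/375 ≠ 0; add h_5 = 13054/375q - 52216/375 to the basis.

The other S-polynomials (S(f_2,f_3), S(f_1,h_4), S(f_2,h_4), S(f_3,h_4), S(f_1,h_5), S(f_2,h_5), S(f_3,h_5), S(h_4,h_5)) all reduce to 0 modulo the current basis, so we have a Gröbner basis.
Inter-reduce: drop elements whose leading term is divisible by another's, tail-reduce, and make monic.
Reduced Gröbner basis: {p - 5, q - 4}.

From the last basis element, q - 4 = 0, so q takes values in {4}. Each choice, substituted upward through the basis, yields the corresponding point(s) of the solution set.
  q = 4: the earlier basis element becomes p - 5 = 0, giving p = 5 — point (5, 4).
Zero-dimensionality of the ideal guarantees finitely many solutions over ℂ.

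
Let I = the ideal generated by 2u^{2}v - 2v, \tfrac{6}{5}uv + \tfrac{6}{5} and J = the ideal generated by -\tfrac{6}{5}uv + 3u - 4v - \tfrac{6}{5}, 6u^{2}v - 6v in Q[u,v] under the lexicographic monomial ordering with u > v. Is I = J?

Equality of ideals is decidable: compute both reduced Gröbner bases (unique for the ordering) and check whether they agree.
Buchberger on the first generating set:
f_1 = 2u^{2}v - 2v, LT = u^{2}v.
f_2 = \tfrac{6}{5}uv + \tfrac{6}{5}, LT = uv.

S(f_1,f_2): lcm = u^{2}v. S = -u - v.
  reduce S modulo (f_1, f_2):
  remainder -u - v ≠ 0; add g_3 = -u - v to the basis.

S(f_2,g_3): lcm = uv. S = -v^{2} + 1.
  reduce S modulo (f_1, f_2, g_3):
  remainder -v^{2} + 1 ≠ 0; add g_4 = -v^{2} + 1 to the basis.

The other S-polynomials (S(f_1,g_3), S(f_1,g_4), S(f_2,g_4), S(g_3,g_4)) all reduce to 0 modulo the current basis, so we have a Gröbner basis.
Inter-reduce: drop elements whose leading term is divisible by another's, tail-reduce, and make monic.
Reduced Gröbner basis: {u + v, v^{2} - 1}.

Buchberger on the second generating set:
h_1 = -\tfrac{6}{5}uv + 3u - 4v - \tfrac{6}{5}, LT = uv.
h_2 = 6u^{2}v - 6v, LT = u^{2}v.

S(h_1,h_2): lcm = u^{2}v. S = -\tfrac{5}{2}u^{2} + \tfrac{10}{3}uv + u + v.
  reduce S modulo (h_1, h_2):
  remainder -\tfrac{5}{2}u^{2} + \tfrac{28}{3}u - \tfrac{91}{9}v - \tfrac{10}{3} ≠ 0; add k_3 = -\tfrac{5}{2}u^{2} + \tfrac{28}{3}u - \tfrac{91}{9}v - \tfrac{10}{3} to the basis.

S(h_1,k_3): lcm = u^{2}v. S = -\tfrac{5}{2}u^{2} + \tfrac{106}{15}uv + u - \tfrac{182}{45}v^{2} - \tfrac{4}{3}v.
  reduce S modulo (h_1, h_2, k_3):
  remainder \tfrac{28}{3}u - \tfrac{182}{45}v^{2} - \tfrac{133}{9}v - \tfrac{56}{15} ≠ 0; add k_4 = \tfrac{28}{3}u - \tfrac{182}{45}v^{2} - \tfrac{133}{9}v - \tfrac{56}{15} to the basis.

S(h_1,k_4): lcm = uv. S = -\tfrac{5}{2}u + \tfrac{13}{30}v^{3} + \tfrac{19}{12}v^{2} + \tfrac{56}{15}v + 1.
  reduce S modulo (h_1, h_2, k_3, k_4):
  remainder \tfrac{13}{30}v^{3} + \tfrac{1}{2}v^{2} - \tfrac{9}{40}v ≠ 0; add k_5 = \tfrac{13}{30}v^{3} + \tfrac{1}{2}v^{2} - \tfrac{9}{40}v to the basis.

The other S-polynomials (S(h_2,k_3), S(h_2,k_4), S(k_3,k_4), S(h_1,k_5), S(h_2,k_5), S(k_3,k_5), S(k_4,k_5)) all reduce to 0 modulo the current basis, so we have a Gröbner basis.
Inter-reduce: drop elements whose leading term is divisible by another's, tail-reduce, and make monic.
Reduced Gröbner basis: {u - \tfrac{13}{30}v^{2} - \tfrac{19}{12}v - \tfrac{2}{5}, v^{3} + \tfrac{15}{13}v^{2} - \tfrac{27}{52}v}.

The bases are distinct; the ideals are different.
The same test decides containment: I ⊆ J iff every generator of I reduces to 0 modulo a Gröbner basis of J.

No, the ideals differ.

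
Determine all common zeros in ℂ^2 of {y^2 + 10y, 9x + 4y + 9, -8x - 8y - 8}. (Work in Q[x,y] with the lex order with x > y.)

Compute a lex Gröbner basis by Buchberger's algorithm.
f_1 = y^2 + 10y, LT = y^2.
f_2 = 9x + 4y + 9, LT = x.
f_3 = -8x - 8y - 8, LT = x.

S(f_2,f_3): lcm = x. S = -5/9y.
  leading term y: no divisor's leading term divides it; move -5/9y to the remainder.
  remainder -5/9y ≠ 0; add h_4 = -5/9y to the basis.

The other S-polynomials (S(f_1,f_2), S(f_1,f_3), S(f_1,h_4), S(f_2,h_4), S(f_3,h_4)) all reduce to 0 modulo the current basis, so we have a Gröbner basis.
Inter-reduce: drop elements whose leading term is divisible by another's, tail-reduce, and make monic.
Reduced Gröbner basis: {x + 1, y}.

From the last basis element, y = 0, so y takes values in {0}. Each choice, substituted upward through the basis, yields the corresponding point(s) of the solution set.
  y = 0: the earlier basis element becomes x + 1 = 0, giving x = -1 — point (-1, 0).

{(-1, 0)}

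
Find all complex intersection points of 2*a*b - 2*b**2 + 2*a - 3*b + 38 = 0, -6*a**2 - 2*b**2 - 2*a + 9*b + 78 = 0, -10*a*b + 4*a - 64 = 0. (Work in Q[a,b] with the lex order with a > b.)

{(-4, 2)}

Compute a lex Gröbner basis by Buchberger's algorithm.
f_1 = 2*a*b + 2*a - 2*b**2 - 3*b + 38, LT = a*b.
f_2 = -6*a**2 - 2*a - 2*b**2 + 9*b + 78, LT = a**2.
f_3 = -10*a*b + 4*a - 64, LT = a*b.

S(f_1,f_2): lcm = a**2*b. S = a**2 - a*b**2 - 11/6*a*b + 19*a - 1/3*b**3 + 3/2*b**2 + 13*b.
  leading term a**2: subtract (-1/6)·f_2 from a**2 - a*b**2 - 11/6*a*b + 19*a - 1/3*b**3 + 3/2*b**2 + 13*b → -a*b**2 - 11/6*a*b + 56/3*a - 1/3*b**3 + 7/6*b**2 + 29/2*b + 13
  leading term a*b**2: subtract (-1/2*b)·f_1 from -a*b**2 - 11/6*a*b + 56/3*a - 1/3*b**3 + 7/6*b**2 + 29/2*b + 13 → -5/6*a*b + 56/3*a - 4/3*b**3 - 1/3*b**2 + 67/2*b + 13
  leading term a*b: subtract (-5/12)·f_1 from -5/6*a*b + 56/3*a - 4/3*b**3 - 1/3*b**2 + 67/2*b + 13 → 39/2*a - 4/3*b**3 - 7/6*b**2 + 129/4*b + 173/6
  leading term a: no divisor's leading term divides it; move 39/2*a to the remainder.
  leading term b**3: no divisor's leading term divides it; move -4/3*b**3 to the remainder.
  leading term b**2: no divisor's leading term divides it; move -7/6*b**2 to the remainder.
  leading term b: no divisor's leading term divides it; move 129/4*b to the remainder.
  leading term 1: no divisor's leading term divides it; move 173/6 to the remainder.
  remainder 39/2*a - 4/3*b**3 - 7/6*b**2 + 129/4*b + 173/6 ≠ 0; add h_4 = 39/2*a - 4/3*b**3 - 7/6*b**2 + 129/4*b + 173/6 to the basis.

S(f_1,f_3): lcm = a*b. S = 7/5*a - b**2 - 3/2*b + 63/5.
  leading term a: subtract (14/195)·h_4 from 7/5*a - b**2 - 3/2*b + 63/5 → 56/585*b**3 - 536/585*b**2 - 248/65*b + 1232/117
  leading term b**3: no divisor's leading term divides it; move 56/585*b**3 to the remainder.
  leading term b**2: no divisor's leading term divides it; move -536/585*b**2 to the remainder.
  leading term b: no divisor's leading term divides it; move -248/65*b to the remainder.
  leading term 1: no divisor's leading term divides it; move 1232/117 to the remainder.
  remainder 56/585*b**3 - 536/585*b**2 - 248/65*b + 1232/117 ≠ 0; add h_5 = 56/585*b**3 - 536/585*b**2 - 248/65*b + 1232/117 to the basis.

S(f_2,f_3): lcm = a**2*b. S = 2/5*a**2 + 1/3*a*b - 32/5*a + 1/3*b**3 - 3/2*b**2 - 13*b.
  leading term a**2: subtract (-1/15)·f_2 from 2/5*a**2 + 1/3*a*b - 32/5*a + 1/3*b**3 - 3/2*b**2 - 13*b → 1/3*a*b - 98/15*a + 1/3*b**3 - 49/30*b**2 - 62/5*b + 26/5
  leading term a*b: subtract (1/6)·f_1 from 1/3*a*b - 98/15*a + 1/3*b**3 - 49/30*b**2 - 62/5*b + 26/5 → -103/15*a + 1/3*b**3 - 13/10*b**2 - 119/10*b - 17/15
  leading term a: subtract (-206/585)·h_4 from -103/15*a + 1/3*b**3 - 13/10*b**2 - 119/10*b - 17/15 → -239/1755*b**3 - 1201/702*b**2 - 106/195*b + 3166/351
  leading term b**3: subtract (-239/168)·h_5 from -239/1755*b**3 - 1201/702*b**2 - 106/195*b + 3166/351 → -211/70*b**2 - 209/35*b + 24
  leading term b**2: no divisor's leading term divides it; move -211/70*b**2 to the remainder.
  leading term b: no divisor's leading term divides it; move -209/35*b to the remainder.
  leading term 1: no divisor's leading term divides it; move 24 to the remainder.
  remainder -211/70*b**2 - 209/35*b + 24 ≠ 0; add h_6 = -211/70*b**2 - 209/35*b + 24 to the basis.

S(f_1,h_4): lcm = a*b. S = a + 8/117*b**4 + 7/117*b**3 - 69/26*b**2 - 697/234*b + 19.
  leading term a: subtract (2/39)·h_4 from a + 8/117*b**4 + 7/117*b**3 - 69/26*b**2 - 697/234*b + 19 → 8/117*b**4 + 5/39*b**3 - 607/234*b**2 - 542/117*b + 2050/117
  leading term b**4: subtract (5/7*b)·h_5 from 8/117*b**4 + 5/39*b**3 - 607/234*b**2 - 542/117*b + 2050/117 → 641/819*b**3 + 215/1638*b**2 - 158/13*b + 2050/117
  leading term b**3: subtract (3205/392)·h_5 from 641/819*b**3 + 215/1638*b**2 - 158/13*b + 2050/117 → 747/98*b**2 + 933/49*b - 480/7
  leading term b**2: subtract (-3735/1477)·h_6 from 747/98*b**2 + 933/49*b - 480/7 → 5820/1477*b - 11640/1477
  leading term b: no divisor's leading term divides it; move 5820/1477*b to the remainder.
  leading term 1: no divisor's leading term divides it; move -11640/1477 to the remainder.
  remainder 5820/1477*b - 11640/1477 ≠ 0; add h_7 = 5820/1477*b - 11640/1477 to the basis.

The other S-polynomials (S(f_2,h_4), S(f_3,h_4), S(f_1,h_5), S(f_2,h_5), S(f_3,h_5), S(h_4,h_5), S(f_1,h_6), S(f_2,h_6), S(f_3,h_6), S(h_4,h_6), S(h_5,h_6), S(f_1,h_7), S(f_2,h_7), S(f_3,h_7), S(h_4,h_7), S(h_5,h_7), S(h_6,h_7)) all reduce to 0 modulo the current basis, so we have a Gröbner basis.
Inter-reduce: drop elements whose leading term is divisible by another's, tail-reduce, and make monic.
Reduced Gröbner basis: {a + 4, b - 2}.

Since the basis is lex-ordered, b - 2 is univariate in b. Its roots are {2}. Back-substituting each root into the other basis elements fixes the other coordinates.
  b = 2: the earlier basis element becomes a + 4 = 0, giving a = -4 — point (-4, 2).
Check: every point annihilates each of the original generators.
A lex Gröbner basis triangularizes the system, enabling back-substitution.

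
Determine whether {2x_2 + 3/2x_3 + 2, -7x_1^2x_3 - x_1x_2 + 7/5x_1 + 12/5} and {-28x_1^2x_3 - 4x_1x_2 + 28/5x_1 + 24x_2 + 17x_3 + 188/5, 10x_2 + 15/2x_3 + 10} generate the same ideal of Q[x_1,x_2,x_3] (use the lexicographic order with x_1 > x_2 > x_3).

Since reduced Gröbner bases are canonical representatives of ideals under a given ordering, it suffices to compute and compare them.
Buchberger on the first generating set:
f_1 = 2x_2 + 3/2x_3 + 2, LT = x_2.
f_2 = -7x_1^2x_3 - x_1x_2 + 7/5x_1 + 12/5, LT = x_1^2x_3.

The S-polynomials (S(f_1,f_2)) all reduce to 0 modulo the current basis, so we have a Gröbner basis.
Inter-reduce: drop elements whose leading term is divisible by another's, tail-reduce, and make monic.
Reduced Gröbner basis: {x_1^2x_3 - 3/28x_1x_3 - 12/35x_1 - 12/35, x_2 + 3/4x_3 + 1}.

Buchberger on the second generating set:
h_1 = -28x_1^2x_3 - 4x_1x_2 + 28/5x_1 + 24x_2 + 17x_3 + 188/5, LT = x_1^2x_3.
h_2 = 10x_2 + 15/2x_3 + 10, LT = x_2.

The S-polynomials (S(h_1,h_2)) all reduce to 0 modulo the current basis, so we have a Gröbner basis.
Inter-reduce: drop elements whose leading term is divisible by another's, tail-reduce, and make monic.
Reduced Gröbner basis: {x_1^2x_3 - 3/28x_1x_3 - 12/35x_1 + 1/28x_3 - 17/35, x_2 + 3/4x_3 + 1}.

Since the reduced bases disagree, the two ideals are not the same.

No, the ideals differ.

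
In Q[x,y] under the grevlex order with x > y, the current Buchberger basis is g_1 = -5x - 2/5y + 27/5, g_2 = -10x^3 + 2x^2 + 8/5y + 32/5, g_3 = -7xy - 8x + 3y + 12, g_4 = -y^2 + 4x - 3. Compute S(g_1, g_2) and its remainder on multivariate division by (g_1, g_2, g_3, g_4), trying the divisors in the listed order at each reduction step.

S(g_1, g_2) = 2/25x^2y - 22/25x^2 + 4/25y + 16/25; remainder on division = 4026662/9765625y - 4026662/9765625.

lcm(LM(g_1), LM(g_2)) = x^3.
S = (lcm/LT(g_1))·g_1 − (lcm/LT(g_2))·g_2 = 2/25x^2y - 22/25x^2 + 4/25y + 16/25.
Reduce S modulo (g_1, g_2, g_3, g_4) in that order:
  leading term x^2y: subtract (-2/125xy)·g_1 from 2/25x^2y - 22/25x^2 + 4/25y + 16/25 → -4/625xy^2 - 22/25x^2 + 54/625xy + 4/25y + 16/25
  leading term xy^2: subtract (4/3125y^2)·g_1 from -4/625xy^2 - 22/25x^2 + 54/625xy + 4/25y + 16/25 → 8/15625y^3 - 22/25x^2 + 54/625xy - 108/15625y^2 + 4/25y + 16/25
  leading term y^3: subtract (-8/15625y)·g_4 from 8/15625y^3 - 22/25x^2 + 54/625xy - 108/15625y^2 + 4/25y + 16/25 → -22/25x^2 + 1382/15625xy - 108/15625y^2 + 2476/15625y + 16/25
  leading term x^2: subtract (22/125x)·g_1 from -22/25x^2 + 1382/15625xy - 108/15625y^2 + 2476/15625y + 16/25 → 2482/15625xy - 108/15625y^2 - 594/625x + 2476/15625y + 16/25
  leading term xy: subtract (-2482/78125y)·g_1 from 2482/15625xy - 108/15625y^2 - 594/625x + 2476/15625y + 16/25 → -7664/390625y^2 - 594/625x + 128914/390625y + 16/25
  leading term y^2: subtract (7664/390625)·g_4 from -7664/390625y^2 - 594/625x + 128914/390625y + 16/25 → -401906/390625x + 128914/390625y + 272992/390625
  leading term x: subtract (401906/1953125)·g_1 from -401906/390625x + 128914/390625y + 272992/390625 → 4026662/9765625y - 4026662/9765625
  leading term y: no divisor's leading term divides it; move 4026662/9765625y to the remainder.
  leading term 1: no divisor's leading term divides it; move -4026662/9765625 to the remainder.
The remainder 4026662/9765625y - 4026662/9765625 is nonzero, so it would be added as the next basis element.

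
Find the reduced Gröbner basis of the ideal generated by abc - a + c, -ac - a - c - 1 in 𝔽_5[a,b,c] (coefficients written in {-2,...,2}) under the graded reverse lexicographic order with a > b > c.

This is the nonlinear analogue of row-reducing a linear system.

f_1 = abc - a + c, LT = abc.
f_2 = -ac - a - c - 1, LT = ac.

S(f_1,f_2): lcm = abc. S = -ab - bc - a - b + c.
  leading term ab: no divisor's leading term divides it; move -ab to the remainder.
  leading term bc: no divisor's leading term divides it; move -bc to the remainder.
  leading term a: no divisor's leading term divides it; move -a to the remainder.
  leading term b: no divisor's leading term divides it; move -b to the remainder.
  leading term c: no divisor's leading term divides it; move c to the remainder.
  remainder -ab - bc - a - b + c ≠ 0; add g_3 = -ab - bc - a - b + c to the basis.

S(f_1,g_3): lcm = abc. S = -bc² - ac - bc + c² - a + c.
  leading term bc²: no divisor's leading term divides it; move -bc² to the remainder.
  leading term ac: subtract (1)·f_2 from -ac - bc + c² - a + c → -bc + c² + 2c + 1
  leading term bc: no divisor's leading term divides it; move -bc to the remainder.
  leading term c²: no divisor's leading term divides it; move c² to the remainder.
  leading term c: no divisor's leading term divides it; move 2c to the remainder.
  leading term 1: no divisor's leading term divides it; move 1 to the remainder.
  remainder -bc² - bc + c² + 2c + 1 ≠ 0; add g_4 = -bc² - bc + c² + 2c + 1 to the basis.

The other S-polynomials (S(f_2,g_3), S(f_1,g_4), S(f_2,g_4), S(g_3,g_4)) all reduce to 0 modulo the current basis, so we have a Gröbner basis.
Inter-reduce: drop elements whose leading term is divisible by another's, tail-reduce, and make monic.

G = {bc² + bc - c² - 2c - 1, ab + bc + a + b - c, ac + a + c + 1}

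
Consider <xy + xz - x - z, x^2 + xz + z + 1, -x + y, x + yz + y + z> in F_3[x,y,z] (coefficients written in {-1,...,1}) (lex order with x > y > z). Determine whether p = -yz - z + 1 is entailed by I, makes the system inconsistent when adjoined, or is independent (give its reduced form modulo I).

-yz - z + 1 is independent of I; its normal form modulo I is -z - 1.

First compute the reduced Gröbner basis of I by Buchberger's algorithm.
f_1 = xy + xz - x - z, LT = xy.
f_2 = x^2 + xz + z + 1, LT = x^2.
f_3 = -x + y, LT = x.
f_4 = x + yz + y + z, LT = x.

S(f_1,f_2): lcm = x^2y. S = x^2z - x^2 - xyz - xz - yz - y.
  leading term x^2z: subtract (z)·f_2 from x^2z - x^2 - xyz - xz - yz - y → -x^2 - xyz - xz^2 - xz - yz - y - z^2 - z
  leading term x^2: subtract (-1)·f_2 from -x^2 - xyz - xz^2 - xz - yz - y - z^2 - z → -xyz - xz^2 - yz - y - z^2 + 1
  leading term xyz: subtract (-z)·f_1 from -xyz - xz^2 - yz - y - z^2 + 1 → -xz - yz - y + z^2 + 1
  leading term xz: subtract (z)·f_3 from -xz - yz - y + z^2 + 1 → yz - y + z^2 + 1
  leading term yz: no divisor's leading term divides it; move yz to the remainder.
  leading term y: no divisor's leading term divides it; move -y to the remainder.
  leading term z^2: no divisor's leading term divides it; move z^2 to the remainder.
  leading term 1: no divisor's leading term divides it; move 1 to the remainder.
  remainder yz - y + z^2 + 1 ≠ 0; add h_5 = yz - y + z^2 + 1 to the basis.

S(f_1,f_3): lcm = xy. S = xz - x + y^2 - z.
  leading term xz: subtract (-z)·f_3 from xz - x + y^2 - z → -x + y^2 + yz - z
  leading term x: subtract (1)·f_3 from -x + y^2 + yz - z → y^2 + yz - y - z
  leading term y^2: no divisor's leading term divides it; move y^2 to the remainder.
  leading term yz: subtract (1)·h_5 from yz - y - z → -z^2 - z - 1
  leading term z^2: no divisor's leading term divides it; move -z^2 to the remainder.
  leading term z: no divisor's leading term divides it; move -z to the remainder.
  leading term 1: no divisor's leading term divides it; move -1 to the remainder.
  remainder y^2 - z^2 - z - 1 ≠ 0; add h_6 = y^2 - z^2 - z - 1 to the basis.

S(f_1,f_4): lcm = xy. S = xz - x - y^2z - y^2 - yz - z.
  leading term xz: subtract (-z)·f_3 from xz - x - y^2z - y^2 - yz - z → -x - y^2z - y^2 - z
  leading term x: subtract (1)·f_3 from -x - y^2z - y^2 - z → -y^2z - y^2 - y - z
  leading term y^2z: subtract (-y)·h_5 from -y^2z - y^2 - y - z → y^2 + yz^2 - z
  leading term y^2: subtract (1)·h_6 from y^2 + yz^2 - z → yz^2 + z^2 + 1
  leading term yz^2: subtract (z)·h_5 from yz^2 + z^2 + 1 → yz - z^3 + z^2 - z + 1
  leading term yz: subtract (1)·h_5 from yz - z^3 + z^2 - z + 1 → y - z^3 - z
  leading term y: no divisor's leading term divides it; move y to the remainder.
  leading term z^3: no divisor's leading term divides it; move -z^3 to the remainder.
  leading term z: no divisor's leading term divides it; move -z to the remainder.
  remainder y - z^3 - z ≠ 0; add h_7 = y - z^3 - z to the basis.

S(f_2,f_3): lcm = x^2. S = xy + xz + z + 1.
  leading term xy: subtract (1)·f_1 from xy + xz + z + 1 → x - z + 1
  leading term x: subtract (-1)·f_3 from x - z + 1 → y - z + 1
  leading term y: subtract (1)·h_7 from y - z + 1 → z^3 + 1
  leading term z^3: no divisor's leading term divides it; move z^3 to the remainder.
  leading term 1: no divisor's leading term divides it; move 1 to the remainder.
  remainder z^3 + 1 ≠ 0; add h_8 = z^3 + 1 to the basis.

S(f_2,f_4): lcm = x^2. S = -xyz - xy + z + 1.
  leading term xyz: subtract (-z)·f_1 from -xyz - xy + z + 1 → -xy + xz^2 - xz - z^2 + z + 1
  leading term xy: subtract (-1)·f_1 from -xy + xz^2 - xz - z^2 + z + 1 → xz^2 - x - z^2 + 1
  leading term xz^2: subtract (-z^2)·f_3 from xz^2 - x - z^2 + 1 → -x + yz^2 - z^2 + 1
  leading term x: subtract (1)·f_3 from -x + yz^2 - z^2 + 1 → yz^2 - y - z^2 + 1
  leading term yz^2: subtract (z)·h_5 from yz^2 - y - z^2 + 1 → yz - y - z^3 - z^2 - z + 1
  leading term yz: subtract (1)·h_5 from yz - y - z^3 - z^2 - z + 1 → -z^3 + z^2 - z
  leading term z^3: subtract (-1)·h_8 from -z^3 + z^2 - z → z^2 - z + 1
  leading term z^2: no divisor's leading term divides it; move z^2 to the remainder.
  leading term z: no divisor's leading term divides it; move -z to the remainder.
  leading term 1: no divisor's leading term divides it; move 1 to the remainder.
  remainder z^2 - z + 1 ≠ 0; add h_9 = z^2 - z + 1 to the basis.

The other S-polynomials (S(f_3,f_4), S(f_1,h_5), S(f_2,h_5), S(f_3,h_5), S(f_4,h_5), S(f_1,h_6), S(f_2,h_6), S(f_3,h_6), S(f_4,h_6), S(h_5,h_6), S(f_1,h_7), S(f_2,h_7), S(f_3,h_7), S(f_4,h_7), S(h_5,h_7), S(h_6,h_7), S(f_1,h_8), S(f_2,h_8), S(f_3,h_8), S(f_4,h_8), S(h_5,h_8), S(h_6,h_8), S(h_7,h_8), S(f_1,h_9), S(f_2,h_9), S(f_3,h_9), S(f_4,h_9), S(h_5,h_9), S(h_6,h_9), S(h_7,h_9), S(h_8,h_9)) all reduce to 0 modulo the current basis, so we have a Gröbner basis.
Inter-reduce: drop elements whose leading term is divisible by another's, tail-reduce, and make monic.
Reduced Gröbner basis: {x - z + 1, y - z + 1, z^2 - z + 1}.
Label its elements g_1 = x - z + 1, g_2 = y - z + 1, g_3 = z^2 - z + 1.

Reduce p = -yz - z + 1 modulo G:
  leading term yz: subtract (-z)·g_2 from -yz - z + 1 → -z^2 + 1
  leading term z^2: subtract (-1)·g_3 from -z^2 + 1 → -z - 1
  leading term z: no divisor's leading term divides it; move -z to the remainder.
  leading term 1: no divisor's leading term divides it; move -1 to the remainder.
  normal form = -z - 1.
The normal form is nonzero, so p ∉ I. Since p minus its normal form lies in I, I + (p) = I + (r) where r = -z - 1; decide whether this ideal is the whole ring.
Run Buchberger on G together with r (pairs among the g_i already reduce to 0 since G is a Gröbner basis):
g_1 = x - z + 1, LT = x.
g_2 = y - z + 1, LT = y.
g_3 = z^2 - z + 1, LT = z^2.
r = -z - 1, LT = z.

The S-polynomials (S(g_1,g_2), S(g_1,g_3), S(g_1,r), S(g_2,g_3), S(g_2,r), S(g_3,r)) all reduce to 0 modulo the current basis, so we have a Gröbner basis.
Inter-reduce: drop elements whose leading term is divisible by another's, tail-reduce, and make monic.
Reduced Gröbner basis: {x - 1, y - 1, z + 1}.
The reduced Gröbner basis of I + (p) is {x - 1, y - 1, z + 1} ≠ {1}, a proper ideal, so the enlarged system stays consistent: p is independent of I, with normal form -z - 1.

Ideal membership is decidable via reduction modulo a Gröbner basis.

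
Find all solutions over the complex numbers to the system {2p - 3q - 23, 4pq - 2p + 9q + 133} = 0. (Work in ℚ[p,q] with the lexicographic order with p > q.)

Compute a lex Gröbner basis by Buchberger's algorithm.
f_1 = 2p - 3q - 23, LT = p.
f_2 = 4pq - 2p + 9q + 133, LT = pq.

S(f_1,f_2): lcm = pq. S = ½p - 3/2q² - 55/4q - 133/4.
  leading term p: subtract (¼)·f_1 from ½p - 3/2q² - 55/4q - 133/4 → -3/2q² - 13q - 55/2
  leading term q²: no divisor's leading term divides it; move -3/2q² to the remainder.
  leading term q: no divisor's leading term divides it; move -13q to the remainder.
  leading term 1: no divisor's leading term divides it; move -55/2 to the remainder.
  remainder -3/2q² - 13q - 55/2 ≠ 0; add h_3 = -3/2q² - 13q - 55/2 to the basis.

The other S-polynomials (S(f_1,h_3), S(f_2,h_3)) all reduce to 0 modulo the current basis, so we have a Gröbner basis.
Inter-reduce: drop elements whose leading term is divisible by another's, tail-reduce, and make monic.
Reduced Gröbner basis: {p - 3/2q - 23/2, q² + 26/3q + 55/3}.

Since the basis is lex-ordered, q² + 26/3q + 55/3 is univariate in q. Its roots are {-5, -11/3}. Back-substituting each root into the other basis elements fixes the other coordinates.
  q = -5: the earlier basis element becomes p - 4 = 0, giving p = 4 — point (4, -5).
  q = -11/3: the earlier basis element becomes p - 6 = 0, giving p = 6 — point (6, -11/3).
Substituting each solution back into the original system confirms all equations vanish.

{(4, -5), (6, -11/3)}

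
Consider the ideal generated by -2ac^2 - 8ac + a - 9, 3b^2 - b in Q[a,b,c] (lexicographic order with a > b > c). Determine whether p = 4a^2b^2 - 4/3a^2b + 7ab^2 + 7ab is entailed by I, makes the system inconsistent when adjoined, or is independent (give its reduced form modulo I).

4a^2b^2 - 4/3a^2b + 7ab^2 + 7ab is independent of I; its normal form modulo I is 28/3ab.

First compute the reduced Gröbner basis of I by Buchberger's algorithm.
f_1 = -2ac^2 - 8ac + a - 9, LT = ac^2.
f_2 = 3b^2 - b, LT = b^2.

The S-polynomials (S(f_1,f_2)) all reduce to 0 modulo the current basis, so we have a Gröbner basis.
Inter-reduce: drop elements whose leading term is divisible by another's, tail-reduce, and make monic.
Reduced Gröbner basis: {ac^2 + 4ac - 1/2a + 9/2, b^2 - 1/3b}.
Label its elements g_1 = ac^2 + 4ac - 1/2a + 9/2, g_2 = b^2 - 1/3b.

Reduce p = 4a^2b^2 - 4/3a^2b + 7ab^2 + 7ab modulo G:
  leading term a^2b^2: subtract (4a^2)·g_2 from 4a^2b^2 - 4/3a^2b + 7ab^2 + 7ab → 7ab^2 + 7ab
  leading term ab^2: subtract (7a)·g_2 from 7ab^2 + 7ab → 28/3ab
  leading term ab: no divisor's leading term divides it; move 28/3ab to the remainder.
  normal form = 28/3ab.
The normal form is nonzero, so p ∉ I. Since p minus its normal form lies in I, I + (p) = I + (r) where r = 28/3ab; decide whether this ideal is the whole ring.
Run Buchberger on G together with r (pairs among the g_i already reduce to 0 since G is a Gröbner basis):
g_1 = ac^2 + 4ac - 1/2a + 9/2, LT = ac^2.
g_2 = b^2 - 1/3b, LT = b^2.
r = 28/3ab, LT = ab.

S(g_1,r): lcm = abc^2. S = 4abc - 1/2ab + 9/2b.
  leading term abc: subtract (3/7c)·r from 4abc - 1/2ab + 9/2b → -1/2ab + 9/2b
  leading term ab: subtract (-3/56)·r from -1/2ab + 9/2b → 9/2b
  leading term b: no divisor's leading term divides it; move 9/2b to the remainder.
  remainder 9/2b ≠ 0; add m_4 = 9/2b to the basis.

The other S-polynomials (S(g_1,g_2), S(g_2,r), S(g_1,m_4), S(g_2,m_4), S(r,m_4)) all reduce to 0 modulo the current basis, so we have a Gröbner basis.
Inter-reduce: drop elements whose leading term is divisible by another's, tail-reduce, and make monic.
Reduced Gröbner basis: {ac^2 + 4ac - 1/2a + 9/2, b}.
The reduced Gröbner basis of I + (p) is {ac^2 + 4ac - 1/2a + 9/2, b} ≠ {1}, a proper ideal, so the enlarged system stays consistent: p is independent of I, with normal form 28/3ab.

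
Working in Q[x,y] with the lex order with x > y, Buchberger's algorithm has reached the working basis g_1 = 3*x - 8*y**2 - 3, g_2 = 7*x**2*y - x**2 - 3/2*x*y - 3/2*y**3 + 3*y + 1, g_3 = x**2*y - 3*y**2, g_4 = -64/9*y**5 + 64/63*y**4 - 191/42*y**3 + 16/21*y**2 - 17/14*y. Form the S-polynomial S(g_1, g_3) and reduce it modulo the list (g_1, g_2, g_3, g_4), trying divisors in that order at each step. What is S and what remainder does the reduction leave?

lcm(LM(g_1), LM(g_3)) = x**2*y.
S = (lcm/LT(g_1))·g_1 − (lcm/LT(g_3))·g_3 = -8/3*x*y**3 - x*y + 3*y**2.
Reduce S modulo (g_1, g_2, g_3, g_4) in that order:
  leading term x*y**3: subtract (-8/9*y**3)·g_1 from -8/3*x*y**3 - x*y + 3*y**2 → -x*y - 64/9*y**5 - 8/3*y**3 + 3*y**2
  leading term x*y: subtract (-1/3*y)·g_1 from -x*y - 64/9*y**5 - 8/3*y**3 + 3*y**2 → -64/9*y**5 - 16/3*y**3 + 3*y**2 - y
  leading term y**5: subtract (1)·g_4 from -64/9*y**5 - 16/3*y**3 + 3*y**2 - y → -64/63*y**4 - 11/14*y**3 + 47/21*y**2 + 3/14*y
  leading term y**4: no divisor's leading term divides it; move -64/63*y**4 to the remainder.
  leading term y**3: no divisor's leading term divides it; move -11/14*y**3 to the remainder.
  leading term y**2: no divisor's leading term divides it; move 47/21*y**2 to the remainder.
  leading term y: no divisor's leading term divides it; move 3/14*y to the remainder.
The remainder -64/63*y**4 - 11/14*y**3 + 47/21*y**2 + 3/14*y is nonzero, so it would be added as the next basis element.
This is the inner loop of Buchberger's algorithm — each nonzero remainder becomes a new basis element.

S(g_1, g_3) = -8/3*x*y**3 - x*y + 3*y**2; remainder on division = -64/63*y**4 - 11/14*y**3 + 47/21*y**2 + 3/14*y.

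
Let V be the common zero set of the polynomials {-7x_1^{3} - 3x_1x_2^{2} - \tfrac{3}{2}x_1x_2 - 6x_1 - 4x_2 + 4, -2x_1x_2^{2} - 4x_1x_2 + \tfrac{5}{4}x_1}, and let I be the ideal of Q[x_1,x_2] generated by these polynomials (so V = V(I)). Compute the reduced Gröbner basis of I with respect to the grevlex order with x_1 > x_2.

f_1 = -7x_1^{3} - 3x_1x_2^{2} - \tfrac{3}{2}x_1x_2 - 6x_1 - 4x_2 + 4, LT = x_1^{3}.
f_2 = -2x_1x_2^{2} - 4x_1x_2 + \tfrac{5}{4}x_1, LT = x_1x_2^{2}.

S(f_1,f_2): lcm = x_1^{3}x_2^{2}. S = \tfrac{3}{7}x_1x_2^{4} - 2x_1^{3}x_2 + \tfrac{3}{14}x_1x_2^{3} + \tfrac{5}{8}x_1^{3} + \tfrac{6}{7}x_1x_2^{2} + \tfrac{4}{7}x_2^{3} - \tfrac{4}{7}x_2^{2}.
  leading term x_1x_2^{4}: subtract (-\tfrac{3}{14}x_2^{2})·f_2 from \tfrac{3}{7}x_1x_2^{4} - 2x_1^{3}x_2 + \tfrac{3}{14}x_1x_2^{3} + \tfrac{5}{8}x_1^{3} + \tfrac{6}{7}x_1x_2^{2} + \tfrac{4}{7}x_2^{3} - \tfrac{4}{7}x_2^{2} → -2x_1^{3}x_2 - \tfrac{9}{14}x_1x_2^{3} + \tfrac{5}{8}x_1^{3} + \tfrac{9}{8}x_1x_2^{2} + \tfrac{4}{7}x_2^{3} - \tfrac{4}{7}x_2^{2}
  leading term x_1^{3}x_2: subtract (\tfrac{2}{7}x_2)·f_1 from -2x_1^{3}x_2 - \tfrac{9}{14}x_1x_2^{3} + \tfrac{5}{8}x_1^{3} + \tfrac{9}{8}x_1x_2^{2} + \tfrac{4}{7}x_2^{3} - \tfrac{4}{7}x_2^{2} → \tfrac{3}{14}x_1x_2^{3} + \tfrac{5}{8}x_1^{3} + \tfrac{87}{56}x_1x_2^{2} + \tfrac{4}{7}x_2^{3} + \tfrac{12}{7}x_1x_2 + \tfrac{4}{7}x_2^{2} - \tfrac{8}{7}x_2
  leading term x_1x_2^{3}: subtract (-\tfrac{3}{28}x_2)·f_2 from \tfrac{3}{14}x_1x_2^{3} + \tfrac{5}{8}x_1^{3} + \tfrac{87}{56}x_1x_2^{2} + \tfrac{4}{7}x_2^{3} + \tfrac{12}{7}x_1x_2 + \tfrac{4}{7}x_2^{2} - \tfrac{8}{7}x_2 → \tfrac{5}{8}x_1^{3} + \tfrac{9}{8}x_1x_2^{2} + \tfrac{4}{7}x_2^{3} + \tfrac{207}{112}x_1x_2 + \tfrac{4}{7}x_2^{2} - \tfrac{8}{7}x_2
  leading term x_1^{3}: subtract (-\tfrac{5}{56})·f_1 from \tfrac{5}{8}x_1^{3} + \tfrac{9}{8}x_1x_2^{2} + \tfrac{4}{7}x_2^{3} + \tfrac{207}{112}x_1x_2 + \tfrac{4}{7}x_2^{2} - \tfrac{8}{7}x_2 → \tfrac{6}{7}x_1x_2^{2} + \tfrac{4}{7}x_2^{3} + \tfrac{12}{7}x_1x_2 + \tfrac{4}{7}x_2^{2} - \tfrac{15}{28}x_1 - \tfrac{3}{2}x_2 + \tfrac{5}{14}
  leading term x_1x_2^{2}: subtract (-\tfrac{3}{7})·f_2 from \tfrac{6}{7}x_1x_2^{2} + \tfrac{4}{7}x_2^{3} + \tfrac{12}{7}x_1x_2 + \tfrac{4}{7}x_2^{2} - \tfrac{15}{28}x_1 - \tfrac{3}{2}x_2 + \tfrac{5}{14} → \tfrac{4}{7}x_2^{3} + \tfrac{4}{7}x_2^{2} - \tfrac{3}{2}x_2 + \tfrac{5}{14}
  leading term x_2^{3}: no divisor's leading term divides it; move \tfrac{4}{7}x_2^{3} to the remainder.
  leading term x_2^{2}: no divisor's leading term divides it; move \tfrac{4}{7}x_2^{2} to the remainder.
  leading term x_2: no divisor's leading term divides it; move -\tfrac{3}{2}x_2 to the remainder.
  leading term 1: no divisor's leading term divides it; move \tfrac{5}{14} to the remainder.
  remainder \tfrac{4}{7}x_2^{3} + \tfrac{4}{7}x_2^{2} - \tfrac{3}{2}x_2 + \tfrac{5}{14} ≠ 0; add g_3 = \tfrac{4}{7}x_2^{3} + \tfrac{4}{7}x_2^{2} - \tfrac{3}{2}x_2 + \tfrac{5}{14} to the basis.

The other S-polynomials (S(f_1,g_3), S(f_2,g_3)) all reduce to 0 modulo the current basis, so we have a Gröbner basis.

G = {x_1^{3} - \tfrac{9}{14}x_1x_2 + \tfrac{9}{8}x_1 + \tfrac{4}{7}x_2 - \tfrac{4}{7}, x_1x_2^{2} + 2x_1x_2 - \tfrac{5}{8}x_1, x_2^{3} + x_2^{2} - \tfrac{21}{8}x_2 + \tfrac{5}{8}}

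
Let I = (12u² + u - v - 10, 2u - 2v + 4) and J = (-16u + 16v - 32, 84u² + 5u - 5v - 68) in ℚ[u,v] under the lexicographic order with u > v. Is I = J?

No, the ideals differ.

Equality of ideals is decidable: compute both reduced Gröbner bases (unique for the ordering) and check whether they agree.
Buchberger on the first generating set:
f_1 = 12u² + u - v - 10, LT = u².
f_2 = 2u - 2v + 4, LT = u.

S(f_1,f_2): lcm = u². S = uv - 23/12u - 1/12v - ⅚.
  leading term uv: subtract (½v)·f_2 from uv - 23/12u - 1/12v - ⅚ → -23/12u + v² - 25/12v - ⅚
  leading term u: subtract (-23/24)·f_2 from -23/12u + v² - 25/12v - ⅚ → v² - 4v + 3
  leading term v²: no divisor's leading term divides it; move v² to the remainder.
  leading term v: no divisor's leading term divides it; move -4v to the remainder.
  leading term 1: no divisor's leading term divides it; move 3 to the remainder.
  remainder v² - 4v + 3 ≠ 0; add g_3 = v² - 4v + 3 to the basis.

S(f_1,g_3): leading monomials are coprime, so the S-polynomial reduces to 0 (Buchberger's first criterion).
S(f_2,g_3): leading monomials are coprime, so the S-polynomial reduces to 0 (Buchberger's first criterion).
Every S-polynomial of the final basis reduces to 0, so we have a Gröbner basis.
Inter-reduce: drop elements whose leading term is divisible by another's, tail-reduce, and make monic.
Reduced Gröbner basis: {u - v + 2, v² - 4v + 3}.

Buchberger on the second generating set:
h_1 = -16u + 16v - 32, LT = u.
h_2 = 84u² + 5u - 5v - 68, LT = u².

S(h_1,h_2): lcm = u². S = -uv + 163/84u + 5/84v + 17/21.
  leading term uv: subtract (1/16v)·h_1 from -uv + 163/84u + 5/84v + 17/21 → 163/84u - v² + 173/84v + 17/21
  leading term u: subtract (-163/1344)·h_1 from 163/84u - v² + 173/84v + 17/21 → -v² + 4v - 43/14
  leading term v²: no divisor's leading term divides it; move -v² to the remainder.
  leading term v: no divisor's leading term divides it; move 4v to the remainder.
  leading term 1: no divisor's leading term divides it; move -43/14 to the remainder.
  remainder -v² + 4v - 43/14 ≠ 0; add k_3 = -v² + 4v - 43/14 to the basis.

S(h_1,k_3): leading monomials are coprime, so the S-polynomial reduces to 0 (Buchberger's first criterion).
S(h_2,k_3): leading monomials are coprime, so the S-polynomial reduces to 0 (Buchberger's first criterion).
Every S-polynomial of the final basis reduces to 0, so we have a Gröbner basis.
Inter-reduce: drop elements whose leading term is divisible by another's, tail-reduce, and make monic.
Reduced Gröbner basis: {u - v + 2, v² - 4v + 43/14}.

Since the reduced bases disagree, the two ideals are not the same.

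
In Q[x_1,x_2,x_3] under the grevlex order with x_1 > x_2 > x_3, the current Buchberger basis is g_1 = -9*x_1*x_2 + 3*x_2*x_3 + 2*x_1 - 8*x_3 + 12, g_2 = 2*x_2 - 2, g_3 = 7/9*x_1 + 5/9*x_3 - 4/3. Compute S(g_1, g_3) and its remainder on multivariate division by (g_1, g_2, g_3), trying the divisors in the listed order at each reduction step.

S(g_1, g_3) = -22/21*x_2*x_3 - 2/9*x_1 + 12/7*x_2 + 8/9*x_3 - 4/3; remainder on division = 0.

lcm(LM(g_1), LM(g_3)) = x_1*x_2.
S = (lcm/LT(g_1))·g_1 − (lcm/LT(g_3))·g_3 = -22/21*x_2*x_3 - 2/9*x_1 + 12/7*x_2 + 8/9*x_3 - 4/3.
Reduce S modulo (g_1, g_2, g_3) in that order:
  leading term x_2*x_3: subtract (-11/21*x_3)·g_2 from -22/21*x_2*x_3 - 2/9*x_1 + 12/7*x_2 + 8/9*x_3 - 4/3 → -2/9*x_1 + 12/7*x_2 - 10/63*x_3 - 4/3
  leading term x_1: subtract (-2/7)·g_3 from -2/9*x_1 + 12/7*x_2 - 10/63*x_3 - 4/3 → 12/7*x_2 - 12/7
  leading term x_2: subtract (6/7)·g_2 from 12/7*x_2 - 12/7 → 0
The remainder is 0, so this S-polynomial contributes no new basis element.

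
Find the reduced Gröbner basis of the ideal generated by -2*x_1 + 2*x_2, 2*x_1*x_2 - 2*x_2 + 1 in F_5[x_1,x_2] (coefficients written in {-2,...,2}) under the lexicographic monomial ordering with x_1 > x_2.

G = {x_1 - x_2, x_2**2 - x_2 - 2}

f_1 = -2*x_1 + 2*x_2, LT = x_1.
f_2 = 2*x_1*x_2 - 2*x_2 + 1, LT = x_1*x_2.

S(f_1,f_2): lcm = x_1*x_2. S = -x_2**2 + x_2 + 2.
  leading term x_2**2: no divisor's leading term divides it; move -x_2**2 to the remainder.
  leading term x_2: no divisor's leading term divides it; move x_2 to the remainder.
  leading term 1: no divisor's leading term divides it; move 2 to the remainder.
  remainder -x_2**2 + x_2 + 2 ≠ 0; add g_3 = -x_2**2 + x_2 + 2 to the basis.

The other S-polynomials (S(f_1,g_3), S(f_2,g_3)) all reduce to 0 modulo the current basis, so we have a Gröbner basis.
Inter-reduce: drop elements whose leading term is divisible by another's, tail-reduce, and make monic.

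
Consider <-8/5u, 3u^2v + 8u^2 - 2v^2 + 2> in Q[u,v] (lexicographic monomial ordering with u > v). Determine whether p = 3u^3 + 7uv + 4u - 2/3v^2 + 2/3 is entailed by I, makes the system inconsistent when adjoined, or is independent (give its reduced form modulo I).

3u^3 + 7uv + 4u - 2/3v^2 + 2/3 lies in I (it reduces to 0).

First compute the reduced Gröbner basis of I by Buchberger's algorithm.
f_1 = -8/5u, LT = u.
f_2 = 3u^2v + 8u^2 - 2v^2 + 2, LT = u^2v.

S(f_1,f_2): lcm = u^2v. S = -8/3u^2 + 2/3v^2 - 2/3.
  leading term u^2: subtract (5/3u)·f_1 from -8/3u^2 + 2/3v^2 - 2/3 → 2/3v^2 - 2/3
  leading term v^2: no divisor's leading term divides it; move 2/3v^2 to the remainder.
  leading term 1: no divisor's leading term divides it; move -2/3 to the remainder.
  remainder 2/3v^2 - 2/3 ≠ 0; add h_3 = 2/3v^2 - 2/3 to the basis.

The other S-polynomials (S(f_1,h_3), S(f_2,h_3)) all reduce to 0 modulo the current basis, so we have a Gröbner basis.
Inter-reduce: drop elements whose leading term is divisible by another's, tail-reduce, and make monic.
Reduced Gröbner basis: {u, v^2 - 1}.
Label its elements g_1 = u, g_2 = v^2 - 1.

Reduce p = 3u^3 + 7uv + 4u - 2/3v^2 + 2/3 modulo G:
  leading term u^3: subtract (3u^2)·g_1 from 3u^3 + 7uv + 4u - 2/3v^2 + 2/3 → 7uv + 4u - 2/3v^2 + 2/3
  leading term uv: subtract (7v)·g_1 from 7uv + 4u - 2/3v^2 + 2/3 → 4u - 2/3v^2 + 2/3
  leading term u: subtract (4)·g_1 from 4u - 2/3v^2 + 2/3 → -2/3v^2 + 2/3
  leading term v^2: subtract (-2/3)·g_2 from -2/3v^2 + 2/3 → 0
  normal form = 0.
Since the normal form is 0, p ∈ I.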